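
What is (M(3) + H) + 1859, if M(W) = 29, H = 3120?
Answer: 5008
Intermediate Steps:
(M(3) + H) + 1859 = (29 + 3120) + 1859 = 3149 + 1859 = 5008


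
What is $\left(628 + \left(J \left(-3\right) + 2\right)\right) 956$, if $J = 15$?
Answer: $559260$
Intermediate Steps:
$\left(628 + \left(J \left(-3\right) + 2\right)\right) 956 = \left(628 + \left(15 \left(-3\right) + 2\right)\right) 956 = \left(628 + \left(-45 + 2\right)\right) 956 = \left(628 - 43\right) 956 = 585 \cdot 956 = 559260$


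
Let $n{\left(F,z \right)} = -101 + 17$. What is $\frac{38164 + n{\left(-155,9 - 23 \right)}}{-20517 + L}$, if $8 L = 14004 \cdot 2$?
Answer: $- \frac{4760}{2127} \approx -2.2379$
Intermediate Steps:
$n{\left(F,z \right)} = -84$
$L = 3501$ ($L = \frac{14004 \cdot 2}{8} = \frac{1}{8} \cdot 28008 = 3501$)
$\frac{38164 + n{\left(-155,9 - 23 \right)}}{-20517 + L} = \frac{38164 - 84}{-20517 + 3501} = \frac{38080}{-17016} = 38080 \left(- \frac{1}{17016}\right) = - \frac{4760}{2127}$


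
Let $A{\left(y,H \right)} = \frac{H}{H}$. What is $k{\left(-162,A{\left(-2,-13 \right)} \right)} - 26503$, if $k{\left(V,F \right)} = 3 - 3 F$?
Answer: $-26503$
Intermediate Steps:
$A{\left(y,H \right)} = 1$
$k{\left(-162,A{\left(-2,-13 \right)} \right)} - 26503 = \left(3 - 3\right) - 26503 = 0 - 26503 = -26503$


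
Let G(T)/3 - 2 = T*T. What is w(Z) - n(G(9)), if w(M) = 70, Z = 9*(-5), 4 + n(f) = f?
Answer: -175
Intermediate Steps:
G(T) = 6 + 3*T² (G(T) = 6 + 3*(T*T) = 6 + 3*T²)
n(f) = -4 + f
Z = -45
w(Z) - n(G(9)) = 70 - (-4 + (6 + 3*9²)) = 70 - (-4 + (6 + 3*81)) = 70 - (-4 + (6 + 243)) = 70 - (-4 + 249) = 70 - 1*245 = 70 - 245 = -175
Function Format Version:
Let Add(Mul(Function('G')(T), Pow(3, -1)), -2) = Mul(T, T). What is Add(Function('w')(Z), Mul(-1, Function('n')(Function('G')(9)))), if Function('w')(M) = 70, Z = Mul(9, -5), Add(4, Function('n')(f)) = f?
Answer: -175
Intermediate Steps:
Function('G')(T) = Add(6, Mul(3, Pow(T, 2))) (Function('G')(T) = Add(6, Mul(3, Mul(T, T))) = Add(6, Mul(3, Pow(T, 2))))
Function('n')(f) = Add(-4, f)
Z = -45
Add(Function('w')(Z), Mul(-1, Function('n')(Function('G')(9)))) = Add(70, Mul(-1, Add(-4, Add(6, Mul(3, Pow(9, 2)))))) = Add(70, Mul(-1, Add(-4, Add(6, Mul(3, 81))))) = Add(70, Mul(-1, Add(-4, Add(6, 243)))) = Add(70, Mul(-1, Add(-4, 249))) = Add(70, Mul(-1, 245)) = Add(70, -245) = -175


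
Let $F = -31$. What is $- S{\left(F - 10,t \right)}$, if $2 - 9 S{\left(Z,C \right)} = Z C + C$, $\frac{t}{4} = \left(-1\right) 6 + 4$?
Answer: $\frac{106}{3} \approx 35.333$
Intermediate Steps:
$t = -8$ ($t = 4 \left(\left(-1\right) 6 + 4\right) = 4 \left(-6 + 4\right) = 4 \left(-2\right) = -8$)
$S{\left(Z,C \right)} = \frac{2}{9} - \frac{C}{9} - \frac{C Z}{9}$ ($S{\left(Z,C \right)} = \frac{2}{9} - \frac{Z C + C}{9} = \frac{2}{9} - \frac{C Z + C}{9} = \frac{2}{9} - \frac{C + C Z}{9} = \frac{2}{9} - \left(\frac{C}{9} + \frac{C Z}{9}\right) = \frac{2}{9} - \frac{C}{9} - \frac{C Z}{9}$)
$- S{\left(F - 10,t \right)} = - (\frac{2}{9} - - \frac{8}{9} - - \frac{8 \left(-31 - 10\right)}{9}) = - (\frac{2}{9} + \frac{8}{9} - - \frac{8 \left(-31 - 10\right)}{9}) = - (\frac{2}{9} + \frac{8}{9} - \left(- \frac{8}{9}\right) \left(-41\right)) = - (\frac{2}{9} + \frac{8}{9} - \frac{328}{9}) = \left(-1\right) \left(- \frac{106}{3}\right) = \frac{106}{3}$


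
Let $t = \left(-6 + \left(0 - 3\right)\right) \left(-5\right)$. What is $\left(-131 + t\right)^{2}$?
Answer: $7396$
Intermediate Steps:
$t = 45$ ($t = \left(-6 - 3\right) \left(-5\right) = \left(-9\right) \left(-5\right) = 45$)
$\left(-131 + t\right)^{2} = \left(-131 + 45\right)^{2} = \left(-86\right)^{2} = 7396$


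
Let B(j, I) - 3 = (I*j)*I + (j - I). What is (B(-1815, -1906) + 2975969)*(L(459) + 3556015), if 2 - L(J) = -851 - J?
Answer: -23444995015446579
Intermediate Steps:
L(J) = 853 + J (L(J) = 2 - (-851 - J) = 2 + (851 + J) = 853 + J)
B(j, I) = 3 + j - I + j*I² (B(j, I) = 3 + ((I*j)*I + (j - I)) = 3 + (j*I² + (j - I)) = 3 + (j - I + j*I²) = 3 + j - I + j*I²)
(B(-1815, -1906) + 2975969)*(L(459) + 3556015) = ((3 - 1815 - 1*(-1906) - 1815*(-1906)²) + 2975969)*((853 + 459) + 3556015) = ((3 - 1815 + 1906 - 1815*3632836) + 2975969)*(1312 + 3556015) = ((3 - 1815 + 1906 - 6593597340) + 2975969)*3557327 = (-6593597246 + 2975969)*3557327 = -6590621277*3557327 = -23444995015446579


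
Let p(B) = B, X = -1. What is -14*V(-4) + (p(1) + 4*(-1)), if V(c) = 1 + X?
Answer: -3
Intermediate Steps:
V(c) = 0 (V(c) = 1 - 1 = 0)
-14*V(-4) + (p(1) + 4*(-1)) = -14*0 + (1 + 4*(-1)) = 0 + (1 - 4) = 0 - 3 = -3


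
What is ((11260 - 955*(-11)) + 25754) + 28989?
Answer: 76508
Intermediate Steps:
((11260 - 955*(-11)) + 25754) + 28989 = ((11260 - 1*(-10505)) + 25754) + 28989 = ((11260 + 10505) + 25754) + 28989 = (21765 + 25754) + 28989 = 47519 + 28989 = 76508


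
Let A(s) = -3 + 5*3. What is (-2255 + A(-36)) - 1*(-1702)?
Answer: -541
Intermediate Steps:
A(s) = 12 (A(s) = -3 + 15 = 12)
(-2255 + A(-36)) - 1*(-1702) = (-2255 + 12) - 1*(-1702) = -2243 + 1702 = -541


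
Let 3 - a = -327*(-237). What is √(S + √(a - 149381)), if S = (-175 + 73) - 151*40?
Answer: √(-6142 + I*√226877) ≈ 3.0366 + 78.43*I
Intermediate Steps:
a = -77496 (a = 3 - (-327)*(-237) = 3 - 1*77499 = 3 - 77499 = -77496)
S = -6142 (S = -102 - 6040 = -6142)
√(S + √(a - 149381)) = √(-6142 + √(-77496 - 149381)) = √(-6142 + √(-226877)) = √(-6142 + I*√226877)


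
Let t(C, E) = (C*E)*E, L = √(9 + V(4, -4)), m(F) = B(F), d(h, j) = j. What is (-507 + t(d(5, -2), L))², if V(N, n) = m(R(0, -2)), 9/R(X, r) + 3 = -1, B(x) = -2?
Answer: 271441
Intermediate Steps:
R(X, r) = -9/4 (R(X, r) = 9/(-3 - 1) = 9/(-4) = 9*(-¼) = -9/4)
m(F) = -2
V(N, n) = -2
L = √7 (L = √(9 - 2) = √7 ≈ 2.6458)
t(C, E) = C*E²
(-507 + t(d(5, -2), L))² = (-507 - 2*(√7)²)² = (-507 - 2*7)² = (-507 - 14)² = (-521)² = 271441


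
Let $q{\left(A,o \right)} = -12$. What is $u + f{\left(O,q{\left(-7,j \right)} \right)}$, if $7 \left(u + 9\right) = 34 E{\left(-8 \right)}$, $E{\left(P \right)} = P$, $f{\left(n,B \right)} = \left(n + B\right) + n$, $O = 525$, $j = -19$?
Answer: $\frac{6931}{7} \approx 990.14$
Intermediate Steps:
$f{\left(n,B \right)} = B + 2 n$ ($f{\left(n,B \right)} = \left(B + n\right) + n = B + 2 n$)
$u = - \frac{335}{7}$ ($u = -9 + \frac{34 \left(-8\right)}{7} = -9 + \frac{1}{7} \left(-272\right) = -9 - \frac{272}{7} = - \frac{335}{7} \approx -47.857$)
$u + f{\left(O,q{\left(-7,j \right)} \right)} = - \frac{335}{7} + \left(-12 + 2 \cdot 525\right) = - \frac{335}{7} + \left(-12 + 1050\right) = - \frac{335}{7} + 1038 = \frac{6931}{7}$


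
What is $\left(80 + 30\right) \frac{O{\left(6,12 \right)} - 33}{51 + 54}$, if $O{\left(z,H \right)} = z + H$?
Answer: $- \frac{110}{7} \approx -15.714$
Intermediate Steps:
$O{\left(z,H \right)} = H + z$
$\left(80 + 30\right) \frac{O{\left(6,12 \right)} - 33}{51 + 54} = \left(80 + 30\right) \frac{\left(12 + 6\right) - 33}{51 + 54} = 110 \frac{18 - 33}{105} = 110 \left(\left(-15\right) \frac{1}{105}\right) = 110 \left(- \frac{1}{7}\right) = - \frac{110}{7}$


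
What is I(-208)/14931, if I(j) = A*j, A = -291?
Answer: 20176/4977 ≈ 4.0538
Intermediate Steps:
I(j) = -291*j
I(-208)/14931 = -291*(-208)/14931 = 60528*(1/14931) = 20176/4977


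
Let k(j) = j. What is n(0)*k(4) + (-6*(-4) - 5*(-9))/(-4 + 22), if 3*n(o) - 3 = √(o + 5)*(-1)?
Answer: 47/6 - 4*√5/3 ≈ 4.8519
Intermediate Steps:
n(o) = 1 - √(5 + o)/3 (n(o) = 1 + (√(o + 5)*(-1))/3 = 1 + (√(5 + o)*(-1))/3 = 1 + (-√(5 + o))/3 = 1 - √(5 + o)/3)
n(0)*k(4) + (-6*(-4) - 5*(-9))/(-4 + 22) = (1 - √(5 + 0)/3)*4 + (-6*(-4) - 5*(-9))/(-4 + 22) = (1 - √5/3)*4 + (24 + 45)/18 = (4 - 4*√5/3) + 69*(1/18) = (4 - 4*√5/3) + 23/6 = 47/6 - 4*√5/3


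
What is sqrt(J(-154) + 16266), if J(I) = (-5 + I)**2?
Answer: sqrt(41547) ≈ 203.83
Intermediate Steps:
sqrt(J(-154) + 16266) = sqrt((-5 - 154)**2 + 16266) = sqrt((-159)**2 + 16266) = sqrt(25281 + 16266) = sqrt(41547)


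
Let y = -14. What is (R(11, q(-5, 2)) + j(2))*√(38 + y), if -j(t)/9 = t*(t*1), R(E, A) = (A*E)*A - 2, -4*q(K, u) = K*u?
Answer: 123*√6/2 ≈ 150.64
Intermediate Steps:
q(K, u) = -K*u/4
R(E, A) = -2 + E*A² (R(E, A) = E*A² - 2 = -2 + E*A²)
j(t) = -9*t² (j(t) = -9*t*t*1 = -9*t*t = -9*t²)
(R(11, q(-5, 2)) + j(2))*√(38 + y) = ((-2 + 11*(-¼*(-5)*2)²) - 9*2²)*√(38 - 14) = ((-2 + 11*(5/2)²) - 9*4)*√24 = ((-2 + 11*(25/4)) - 36)*(2*√6) = ((-2 + 275/4) - 36)*(2*√6) = (267/4 - 36)*(2*√6) = 123*(2*√6)/4 = 123*√6/2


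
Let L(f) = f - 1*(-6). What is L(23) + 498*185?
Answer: 92159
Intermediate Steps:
L(f) = 6 + f (L(f) = f + 6 = 6 + f)
L(23) + 498*185 = (6 + 23) + 498*185 = 29 + 92130 = 92159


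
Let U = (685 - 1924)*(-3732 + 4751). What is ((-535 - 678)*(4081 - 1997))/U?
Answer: 2527892/1262541 ≈ 2.0022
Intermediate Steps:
U = -1262541 (U = -1239*1019 = -1262541)
((-535 - 678)*(4081 - 1997))/U = ((-535 - 678)*(4081 - 1997))/(-1262541) = -1213*2084*(-1/1262541) = -2527892*(-1/1262541) = 2527892/1262541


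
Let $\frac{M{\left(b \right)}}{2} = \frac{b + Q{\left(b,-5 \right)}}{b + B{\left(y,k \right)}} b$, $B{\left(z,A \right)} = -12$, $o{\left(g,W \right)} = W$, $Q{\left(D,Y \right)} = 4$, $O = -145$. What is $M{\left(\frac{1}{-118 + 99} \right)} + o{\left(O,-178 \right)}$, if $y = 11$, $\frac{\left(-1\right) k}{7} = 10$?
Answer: $- \frac{774328}{4351} \approx -177.97$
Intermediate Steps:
$k = -70$ ($k = \left(-7\right) 10 = -70$)
$M{\left(b \right)} = \frac{2 b \left(4 + b\right)}{-12 + b}$ ($M{\left(b \right)} = 2 \frac{b + 4}{b - 12} b = 2 \frac{4 + b}{-12 + b} b = 2 \frac{b \left(4 + b\right)}{-12 + b} = \frac{2 b \left(4 + b\right)}{-12 + b}$)
$M{\left(\frac{1}{-118 + 99} \right)} + o{\left(O,-178 \right)} = \frac{2 \left(4 + \frac{1}{-118 + 99}\right)}{\left(-118 + 99\right) \left(-12 + \frac{1}{-118 + 99}\right)} - 178 = \frac{2 \left(4 + \frac{1}{-19}\right)}{\left(-19\right) \left(-12 + \frac{1}{-19}\right)} - 178 = 2 \left(- \frac{1}{19}\right) \frac{1}{-12 - \frac{1}{19}} \left(4 - \frac{1}{19}\right) - 178 = 2 \left(- \frac{1}{19}\right) \frac{1}{- \frac{229}{19}} \cdot \frac{75}{19} - 178 = 2 \left(- \frac{1}{19}\right) \left(- \frac{19}{229}\right) \frac{75}{19} - 178 = \frac{150}{4351} - 178 = - \frac{774328}{4351}$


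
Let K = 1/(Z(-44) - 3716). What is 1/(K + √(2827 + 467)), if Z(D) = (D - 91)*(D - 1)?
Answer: -2359/18330718013 + 16694643*√366/18330718013 ≈ 0.017423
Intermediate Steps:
Z(D) = (-1 + D)*(-91 + D) (Z(D) = (-91 + D)*(-1 + D) = (-1 + D)*(-91 + D))
K = 1/2359 (K = 1/((91 + (-44)² - 92*(-44)) - 3716) = 1/((91 + 1936 + 4048) - 3716) = 1/(6075 - 3716) = 1/2359 ≈ 0.00042391)
1/(K + √(2827 + 467)) = 1/(1/2359 + √(2827 + 467)) = 1/(1/2359 + √3294) = 1/(1/2359 + 3*√366)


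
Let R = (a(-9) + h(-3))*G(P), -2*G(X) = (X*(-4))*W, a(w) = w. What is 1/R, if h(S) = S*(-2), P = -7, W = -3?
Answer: -1/126 ≈ -0.0079365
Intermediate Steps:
h(S) = -2*S
G(X) = -6*X (G(X) = -X*(-4)*(-3)/2 = -(-4*X)*(-3)/2 = -6*X)
R = -126 (R = (-9 - 2*(-3))*(-6*(-7)) = (-9 + 6)*42 = -3*42 = -126)
1/R = 1/(-126) = -1/126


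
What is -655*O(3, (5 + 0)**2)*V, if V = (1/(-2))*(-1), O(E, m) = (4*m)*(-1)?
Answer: 32750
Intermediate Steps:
O(E, m) = -4*m
V = 1/2 (V = (1*(-1/2))*(-1) = -1/2*(-1) = 1/2 ≈ 0.50000)
-655*O(3, (5 + 0)**2)*V = -655*(-4*(5 + 0)**2)/2 = -655*(-4*5**2)/2 = -655*(-4*25)/2 = -(-65500)/2 = -655*(-50) = 32750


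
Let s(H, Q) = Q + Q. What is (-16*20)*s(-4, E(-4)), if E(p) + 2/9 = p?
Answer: 24320/9 ≈ 2702.2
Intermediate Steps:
E(p) = -2/9 + p
s(H, Q) = 2*Q
(-16*20)*s(-4, E(-4)) = (-16*20)*(2*(-2/9 - 4)) = -640*(-38)/9 = -320*(-76/9) = 24320/9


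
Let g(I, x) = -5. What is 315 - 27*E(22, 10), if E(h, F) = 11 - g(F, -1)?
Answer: -117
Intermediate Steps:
E(h, F) = 16 (E(h, F) = 11 - 1*(-5) = 11 + 5 = 16)
315 - 27*E(22, 10) = 315 - 27*16 = 315 - 432 = -117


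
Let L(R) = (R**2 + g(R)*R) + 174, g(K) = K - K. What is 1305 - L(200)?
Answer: -38869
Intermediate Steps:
g(K) = 0
L(R) = 174 + R**2 (L(R) = (R**2 + 0*R) + 174 = (R**2 + 0) + 174 = R**2 + 174 = 174 + R**2)
1305 - L(200) = 1305 - (174 + 200**2) = 1305 - (174 + 40000) = 1305 - 1*40174 = 1305 - 40174 = -38869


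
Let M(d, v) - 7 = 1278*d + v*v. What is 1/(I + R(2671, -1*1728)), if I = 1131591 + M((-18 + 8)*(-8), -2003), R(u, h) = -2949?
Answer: 1/5242898 ≈ 1.9073e-7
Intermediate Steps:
M(d, v) = 7 + v**2 + 1278*d (M(d, v) = 7 + (1278*d + v*v) = 7 + (1278*d + v**2) = 7 + (v**2 + 1278*d) = 7 + v**2 + 1278*d)
I = 5245847 (I = 1131591 + (7 + (-2003)**2 + 1278*((-18 + 8)*(-8))) = 1131591 + (7 + 4012009 + 1278*(-10*(-8))) = 1131591 + (7 + 4012009 + 1278*80) = 1131591 + (7 + 4012009 + 102240) = 1131591 + 4114256 = 5245847)
1/(I + R(2671, -1*1728)) = 1/(5245847 - 2949) = 1/5242898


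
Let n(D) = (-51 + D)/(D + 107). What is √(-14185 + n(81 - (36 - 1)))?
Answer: I*√36895270/51 ≈ 119.1*I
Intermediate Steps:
n(D) = (-51 + D)/(107 + D)
√(-14185 + n(81 - (36 - 1))) = √(-14185 + (-51 + (81 - (36 - 1)))/(107 + (81 - (36 - 1)))) = √(-14185 + (-51 + (81 - 1*35))/(107 + (81 - 1*35))) = √(-14185 + (-51 + (81 - 35))/(107 + (81 - 35))) = √(-14185 + (-51 + 46)/(107 + 46)) = √(-14185 - 5/153) = √(-2170310/153) = I*√36895270/51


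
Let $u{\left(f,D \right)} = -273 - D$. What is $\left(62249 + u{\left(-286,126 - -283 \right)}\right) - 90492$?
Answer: $-28925$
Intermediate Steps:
$\left(62249 + u{\left(-286,126 - -283 \right)}\right) - 90492 = \left(62249 - \left(399 + 283\right)\right) - 90492 = \left(62249 - 682\right) - 90492 = 61567 - 90492 = -28925$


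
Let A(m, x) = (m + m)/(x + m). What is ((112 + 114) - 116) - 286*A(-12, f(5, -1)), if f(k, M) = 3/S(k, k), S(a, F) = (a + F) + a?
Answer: -27830/59 ≈ -471.69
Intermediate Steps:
S(a, F) = F + 2*a (S(a, F) = (F + a) + a = F + 2*a)
f(k, M) = 1/k (f(k, M) = 3/(k + 2*k) = 3/((3*k)) = 3*(1/(3*k)) = 1/k)
A(m, x) = 2*m/(m + x) (A(m, x) = (2*m)/(m + x) = 2*m/(m + x))
((112 + 114) - 116) - 286*A(-12, f(5, -1)) = ((112 + 114) - 116) - 572*(-12)/(-12 + 1/5) = (226 - 116) - 572*(-12)/(-12 + ⅕) = 110 - 572*(-12)/(-59/5) = 110 - 572*(-12)*(-5)/59 = 110 - 286*120/59 = 110 - 34320/59 = -27830/59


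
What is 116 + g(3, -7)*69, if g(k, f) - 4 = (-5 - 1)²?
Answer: 2876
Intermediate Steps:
g(k, f) = 40 (g(k, f) = 4 + (-5 - 1)² = 4 + (-6)² = 4 + 36 = 40)
116 + g(3, -7)*69 = 116 + 40*69 = 116 + 2760 = 2876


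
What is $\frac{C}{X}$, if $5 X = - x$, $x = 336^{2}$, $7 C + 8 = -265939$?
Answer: $\frac{443245}{263424} \approx 1.6826$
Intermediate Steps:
$C = - \frac{265947}{7}$ ($C = - \frac{8}{7} + \frac{1}{7} \left(-265939\right) = - \frac{8}{7} - \frac{265939}{7} = - \frac{265947}{7} \approx -37992.0$)
$x = 112896$
$X = - \frac{112896}{5}$ ($X = \frac{\left(-1\right) 112896}{5} = \frac{1}{5} \left(-112896\right) = - \frac{112896}{5} \approx -22579.0$)
$\frac{C}{X} = - \frac{265947}{7 \left(- \frac{112896}{5}\right)} = \left(- \frac{265947}{7}\right) \left(- \frac{5}{112896}\right) = \frac{443245}{263424}$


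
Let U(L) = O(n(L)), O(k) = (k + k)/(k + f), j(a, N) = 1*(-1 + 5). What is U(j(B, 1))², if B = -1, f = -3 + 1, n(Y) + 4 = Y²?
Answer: 144/25 ≈ 5.7600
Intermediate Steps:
n(Y) = -4 + Y²
f = -2
j(a, N) = 4 (j(a, N) = 1*4 = 4)
O(k) = 2*k/(-2 + k) (O(k) = (k + k)/(k - 2) = (2*k)/(-2 + k) = 2*k/(-2 + k))
U(L) = 2*(-4 + L²)/(-6 + L²) (U(L) = 2*(-4 + L²)/(-2 + (-4 + L²)) = 2*(-4 + L²)/(-6 + L²))
U(j(B, 1))² = (2*(-4 + 4²)/(-6 + 4²))² = (2*(-4 + 16)/(-6 + 16))² = (2*12/10)² = (2*(⅒)*12)² = (12/5)² = 144/25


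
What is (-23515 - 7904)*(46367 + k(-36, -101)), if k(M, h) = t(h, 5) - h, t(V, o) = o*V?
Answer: -1444111497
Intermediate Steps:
t(V, o) = V*o
k(M, h) = 4*h (k(M, h) = h*5 - h = 5*h - h = 4*h)
(-23515 - 7904)*(46367 + k(-36, -101)) = (-23515 - 7904)*(46367 + 4*(-101)) = -31419*(46367 - 404) = -31419*45963 = -1444111497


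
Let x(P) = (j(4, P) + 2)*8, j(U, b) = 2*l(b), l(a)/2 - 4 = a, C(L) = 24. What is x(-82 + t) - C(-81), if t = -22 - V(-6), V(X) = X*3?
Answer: -2632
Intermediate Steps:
V(X) = 3*X
l(a) = 8 + 2*a
t = -4 (t = -22 - 3*(-6) = -22 - 1*(-18) = -22 + 18 = -4)
j(U, b) = 16 + 4*b (j(U, b) = 2*(8 + 2*b) = 16 + 4*b)
x(P) = 144 + 32*P (x(P) = ((16 + 4*P) + 2)*8 = (18 + 4*P)*8 = 144 + 32*P)
x(-82 + t) - C(-81) = (144 + 32*(-82 - 4)) - 1*24 = (144 + 32*(-86)) - 24 = (144 - 2752) - 24 = -2608 - 24 = -2632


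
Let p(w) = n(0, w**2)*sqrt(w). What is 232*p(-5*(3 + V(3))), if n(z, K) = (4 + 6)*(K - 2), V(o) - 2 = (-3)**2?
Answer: 11363360*I*sqrt(70) ≈ 9.5073e+7*I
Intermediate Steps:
V(o) = 11 (V(o) = 2 + (-3)**2 = 2 + 9 = 11)
n(z, K) = -20 + 10*K (n(z, K) = 10*(-2 + K) = -20 + 10*K)
p(w) = sqrt(w)*(-20 + 10*w**2) (p(w) = (-20 + 10*w**2)*sqrt(w) = sqrt(w)*(-20 + 10*w**2))
232*p(-5*(3 + V(3))) = 232*(10*sqrt(-5*(3 + 11))*(-2 + (-5*(3 + 11))**2)) = 232*(10*sqrt(-5*14)*(-2 + (-5*14)**2)) = 232*(10*sqrt(-70)*(-2 + (-70)**2)) = 232*(10*(I*sqrt(70))*(-2 + 4900)) = 232*(10*(I*sqrt(70))*4898) = 232*(48980*I*sqrt(70)) = 11363360*I*sqrt(70)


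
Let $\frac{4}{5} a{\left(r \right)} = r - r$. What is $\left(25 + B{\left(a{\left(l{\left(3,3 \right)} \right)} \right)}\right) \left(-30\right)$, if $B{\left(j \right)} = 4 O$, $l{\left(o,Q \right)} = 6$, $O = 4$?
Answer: $-1230$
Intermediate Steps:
$a{\left(r \right)} = 0$ ($a{\left(r \right)} = \frac{5 \left(r - r\right)}{4} = \frac{5}{4} \cdot 0 = 0$)
$B{\left(j \right)} = 16$ ($B{\left(j \right)} = 4 \cdot 4 = 16$)
$\left(25 + B{\left(a{\left(l{\left(3,3 \right)} \right)} \right)}\right) \left(-30\right) = \left(25 + 16\right) \left(-30\right) = 41 \left(-30\right) = -1230$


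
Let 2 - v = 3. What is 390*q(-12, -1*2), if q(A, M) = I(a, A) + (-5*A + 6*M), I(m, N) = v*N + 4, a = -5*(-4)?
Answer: 24960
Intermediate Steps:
v = -1 (v = 2 - 1*3 = 2 - 3 = -1)
a = 20
I(m, N) = 4 - N (I(m, N) = -N + 4 = 4 - N)
q(A, M) = 4 - 6*A + 6*M (q(A, M) = (4 - A) + (-5*A + 6*M) = 4 - 6*A + 6*M)
390*q(-12, -1*2) = 390*(4 - 6*(-12) + 6*(-1*2)) = 390*(4 + 72 + 6*(-2)) = 390*(4 + 72 - 12) = 390*64 = 24960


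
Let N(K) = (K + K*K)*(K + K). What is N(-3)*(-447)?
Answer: 16092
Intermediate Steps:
N(K) = 2*K*(K + K**2) (N(K) = (K + K**2)*(2*K) = 2*K*(K + K**2))
N(-3)*(-447) = (2*(-3)**2*(1 - 3))*(-447) = (2*9*(-2))*(-447) = -36*(-447) = 16092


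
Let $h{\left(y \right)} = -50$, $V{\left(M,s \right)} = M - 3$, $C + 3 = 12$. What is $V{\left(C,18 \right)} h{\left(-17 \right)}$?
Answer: $-300$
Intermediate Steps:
$C = 9$ ($C = -3 + 12 = 9$)
$V{\left(M,s \right)} = -3 + M$
$V{\left(C,18 \right)} h{\left(-17 \right)} = \left(-3 + 9\right) \left(-50\right) = 6 \left(-50\right) = -300$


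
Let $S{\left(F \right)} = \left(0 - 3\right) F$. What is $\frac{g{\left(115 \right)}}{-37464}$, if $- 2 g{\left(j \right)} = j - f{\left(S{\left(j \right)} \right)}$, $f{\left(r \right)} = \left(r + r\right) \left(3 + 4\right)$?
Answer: $\frac{4945}{74928} \approx 0.065997$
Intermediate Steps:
$S{\left(F \right)} = - 3 F$
$f{\left(r \right)} = 14 r$ ($f{\left(r \right)} = 2 r 7 = 14 r$)
$g{\left(j \right)} = - \frac{43 j}{2}$ ($g{\left(j \right)} = - \frac{j - 14 \left(- 3 j\right)}{2} = - \frac{j - - 42 j}{2} = - \frac{j + 42 j}{2} = - \frac{43 j}{2}$)
$\frac{g{\left(115 \right)}}{-37464} = \frac{\left(- \frac{43}{2}\right) 115}{-37464} = \left(- \frac{4945}{2}\right) \left(- \frac{1}{37464}\right) = \frac{4945}{74928}$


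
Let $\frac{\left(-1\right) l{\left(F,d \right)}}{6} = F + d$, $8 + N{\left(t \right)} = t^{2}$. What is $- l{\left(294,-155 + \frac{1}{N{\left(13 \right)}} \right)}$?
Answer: $\frac{134280}{161} \approx 834.04$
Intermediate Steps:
$N{\left(t \right)} = -8 + t^{2}$
$l{\left(F,d \right)} = - 6 F - 6 d$ ($l{\left(F,d \right)} = - 6 \left(F + d\right) = - 6 F - 6 d$)
$- l{\left(294,-155 + \frac{1}{N{\left(13 \right)}} \right)} = - (\left(-6\right) 294 - 6 \left(-155 + \frac{1}{-8 + 13^{2}}\right)) = - (-1764 - 6 \left(-155 + \frac{1}{-8 + 169}\right)) = - (-1764 - 6 \left(-155 + \frac{1}{161}\right)) = - (-1764 - - \frac{149724}{161}) = - (-1764 + \frac{149724}{161}) = \left(-1\right) \left(- \frac{134280}{161}\right) = \frac{134280}{161}$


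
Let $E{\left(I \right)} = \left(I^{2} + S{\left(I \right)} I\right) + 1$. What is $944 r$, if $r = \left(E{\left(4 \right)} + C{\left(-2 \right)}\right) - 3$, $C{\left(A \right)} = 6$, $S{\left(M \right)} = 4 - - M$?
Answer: $49088$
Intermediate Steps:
$S{\left(M \right)} = 4 + M$
$E{\left(I \right)} = 1 + I^{2} + I \left(4 + I\right)$ ($E{\left(I \right)} = \left(I^{2} + \left(4 + I\right) I\right) + 1 = \left(I^{2} + I \left(4 + I\right)\right) + 1 = 1 + I^{2} + I \left(4 + I\right)$)
$r = 52$ ($r = \left(\left(1 + 4^{2} + 4 \left(4 + 4\right)\right) + 6\right) - 3 = \left(\left(1 + 16 + 4 \cdot 8\right) + 6\right) - 3 = \left(\left(1 + 16 + 32\right) + 6\right) - 3 = \left(49 + 6\right) - 3 = 55 - 3 = 52$)
$944 r = 944 \cdot 52 = 49088$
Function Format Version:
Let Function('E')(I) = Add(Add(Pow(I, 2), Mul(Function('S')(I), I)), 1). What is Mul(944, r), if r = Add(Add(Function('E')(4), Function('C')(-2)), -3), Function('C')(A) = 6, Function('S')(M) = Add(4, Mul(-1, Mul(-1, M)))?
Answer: 49088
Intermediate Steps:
Function('S')(M) = Add(4, M)
Function('E')(I) = Add(1, Pow(I, 2), Mul(I, Add(4, I))) (Function('E')(I) = Add(Add(Pow(I, 2), Mul(Add(4, I), I)), 1) = Add(Add(Pow(I, 2), Mul(I, Add(4, I))), 1) = Add(1, Pow(I, 2), Mul(I, Add(4, I))))
r = 52 (r = Add(Add(Add(1, Pow(4, 2), Mul(4, Add(4, 4))), 6), -3) = Add(Add(Add(1, 16, Mul(4, 8)), 6), -3) = Add(Add(Add(1, 16, 32), 6), -3) = Add(Add(49, 6), -3) = Add(55, -3) = 52)
Mul(944, r) = Mul(944, 52) = 49088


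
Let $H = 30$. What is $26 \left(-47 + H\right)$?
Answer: $-442$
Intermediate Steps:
$26 \left(-47 + H\right) = 26 \left(-47 + 30\right) = 26 \left(-17\right) = -442$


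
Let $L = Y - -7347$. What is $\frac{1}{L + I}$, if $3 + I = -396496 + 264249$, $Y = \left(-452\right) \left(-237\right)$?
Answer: $- \frac{1}{17779} \approx -5.6246 \cdot 10^{-5}$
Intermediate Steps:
$Y = 107124$
$I = -132250$ ($I = -3 + \left(-396496 + 264249\right) = -3 - 132247 = -132250$)
$L = 114471$ ($L = 107124 - -7347 = 107124 + 7347 = 114471$)
$\frac{1}{L + I} = \frac{1}{114471 - 132250} = \frac{1}{-17779} = - \frac{1}{17779}$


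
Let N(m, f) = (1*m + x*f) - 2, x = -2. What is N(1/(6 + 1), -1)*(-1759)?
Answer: -1759/7 ≈ -251.29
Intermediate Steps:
N(m, f) = -2 + m - 2*f (N(m, f) = (1*m - 2*f) - 2 = (m - 2*f) - 2 = -2 + m - 2*f)
N(1/(6 + 1), -1)*(-1759) = (-2 + 1/(6 + 1) - 2*(-1))*(-1759) = (-2 + 1/7 + 2)*(-1759) = (-2 + ⅐ + 2)*(-1759) = (⅐)*(-1759) = -1759/7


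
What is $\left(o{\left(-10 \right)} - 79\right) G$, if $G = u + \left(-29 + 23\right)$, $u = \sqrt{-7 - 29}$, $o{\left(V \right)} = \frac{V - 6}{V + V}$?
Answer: $\frac{2346}{5} - \frac{2346 i}{5} \approx 469.2 - 469.2 i$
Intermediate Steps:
$o{\left(V \right)} = \frac{-6 + V}{2 V}$
$u = 6 i$ ($u = \sqrt{-36} = 6 i \approx 6.0 i$)
$G = -6 + 6 i$ ($G = 6 i + \left(-29 + 23\right) = 6 i - 6 = -6 + 6 i \approx -6.0 + 6.0 i$)
$\left(o{\left(-10 \right)} - 79\right) G = \left(\frac{-6 - 10}{2 \left(-10\right)} - 79\right) \left(-6 + 6 i\right) = \left(\frac{1}{2} \left(- \frac{1}{10}\right) \left(-16\right) - 79\right) \left(-6 + 6 i\right) = \left(\frac{4}{5} - 79\right) \left(-6 + 6 i\right) = - \frac{391 \left(-6 + 6 i\right)}{5} = \frac{2346}{5} - \frac{2346 i}{5}$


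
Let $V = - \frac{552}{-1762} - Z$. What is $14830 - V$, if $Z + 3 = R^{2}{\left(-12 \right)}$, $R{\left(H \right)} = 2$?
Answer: $\frac{13065835}{881} \approx 14831.0$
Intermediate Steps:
$Z = 1$ ($Z = -3 + 2^{2} = -3 + 4 = 1$)
$V = - \frac{605}{881}$ ($V = - \frac{552}{-1762} - 1 = \left(-552\right) \left(- \frac{1}{1762}\right) - 1 = \frac{276}{881} - 1 = - \frac{605}{881} \approx -0.68672$)
$14830 - V = 14830 - - \frac{605}{881} = 14830 + \frac{605}{881} = \frac{13065835}{881}$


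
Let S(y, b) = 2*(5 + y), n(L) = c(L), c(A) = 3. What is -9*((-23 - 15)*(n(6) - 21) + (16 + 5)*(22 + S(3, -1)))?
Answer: -13338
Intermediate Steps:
n(L) = 3
S(y, b) = 10 + 2*y
-9*((-23 - 15)*(n(6) - 21) + (16 + 5)*(22 + S(3, -1))) = -9*((-23 - 15)*(3 - 21) + (16 + 5)*(22 + (10 + 2*3))) = -9*(-38*(-18) + 21*(22 + (10 + 6))) = -9*(684 + 21*(22 + 16)) = -9*(684 + 21*38) = -9*(684 + 798) = -9*1482 = -13338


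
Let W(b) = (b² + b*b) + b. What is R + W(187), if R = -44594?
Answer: 25531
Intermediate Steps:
W(b) = b + 2*b² (W(b) = (b² + b²) + b = 2*b² + b = b + 2*b²)
R + W(187) = -44594 + 187*(1 + 2*187) = -44594 + 187*(1 + 374) = -44594 + 187*375 = -44594 + 70125 = 25531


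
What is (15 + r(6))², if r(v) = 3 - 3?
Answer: 225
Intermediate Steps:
r(v) = 0
(15 + r(6))² = (15 + 0)² = 15² = 225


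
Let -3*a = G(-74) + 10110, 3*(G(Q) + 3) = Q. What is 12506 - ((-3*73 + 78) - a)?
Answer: 83576/9 ≈ 9286.2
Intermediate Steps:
G(Q) = -3 + Q/3
a = -30247/9 (a = -((-3 + (1/3)*(-74)) + 10110)/3 = -((-3 - 74/3) + 10110)/3 = -(-83/3 + 10110)/3 = -1/3*30247/3 = -30247/9 ≈ -3360.8)
12506 - ((-3*73 + 78) - a) = 12506 - ((-3*73 + 78) - 1*(-30247/9)) = 12506 - ((-219 + 78) + 30247/9) = 12506 - (-141 + 30247/9) = 12506 - 1*28978/9 = 12506 - 28978/9 = 83576/9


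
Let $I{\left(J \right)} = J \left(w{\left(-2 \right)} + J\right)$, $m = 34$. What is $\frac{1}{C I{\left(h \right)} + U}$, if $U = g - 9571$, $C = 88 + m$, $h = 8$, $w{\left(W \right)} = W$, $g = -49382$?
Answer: $- \frac{1}{53097} \approx -1.8833 \cdot 10^{-5}$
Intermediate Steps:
$C = 122$ ($C = 88 + 34 = 122$)
$I{\left(J \right)} = J \left(-2 + J\right)$
$U = -58953$ ($U = -49382 - 9571 = -58953$)
$\frac{1}{C I{\left(h \right)} + U} = \frac{1}{122 \cdot 8 \left(-2 + 8\right) - 58953} = \frac{1}{122 \cdot 8 \cdot 6 - 58953} = \frac{1}{122 \cdot 48 - 58953} = \frac{1}{5856 - 58953} = \frac{1}{-53097} = - \frac{1}{53097}$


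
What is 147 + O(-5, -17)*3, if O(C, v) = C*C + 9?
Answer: 249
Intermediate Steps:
O(C, v) = 9 + C**2 (O(C, v) = C**2 + 9 = 9 + C**2)
147 + O(-5, -17)*3 = 147 + (9 + (-5)**2)*3 = 147 + (9 + 25)*3 = 147 + 34*3 = 147 + 102 = 249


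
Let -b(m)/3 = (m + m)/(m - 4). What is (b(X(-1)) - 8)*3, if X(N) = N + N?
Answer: -30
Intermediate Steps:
X(N) = 2*N
b(m) = -6*m/(-4 + m) (b(m) = -3*(m + m)/(m - 4) = -3*2*m/(-4 + m) = -6*m/(-4 + m))
(b(X(-1)) - 8)*3 = (-6*2*(-1)/(-4 + 2*(-1)) - 8)*3 = (-6*(-2)/(-4 - 2) - 8)*3 = (-6*(-2)/(-6) - 8)*3 = (-6*(-2)*(-1/6) - 8)*3 = (-2 - 8)*3 = -10*3 = -30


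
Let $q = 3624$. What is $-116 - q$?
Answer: $-3740$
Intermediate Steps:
$-116 - q = -116 - 3624 = -3740$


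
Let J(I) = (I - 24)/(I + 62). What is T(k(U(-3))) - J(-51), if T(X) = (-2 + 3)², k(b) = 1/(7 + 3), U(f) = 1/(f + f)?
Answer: 86/11 ≈ 7.8182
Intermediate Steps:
J(I) = (-24 + I)/(62 + I)
U(f) = 1/(2*f)
k(b) = ⅒ (k(b) = 1/10 = ⅒)
T(X) = 1 (T(X) = 1² = 1)
T(k(U(-3))) - J(-51) = 1 - (-24 - 51)/(62 - 51) = 1 - (-75)/11 = 1 - 1*(-75/11) = 1 + 75/11 = 86/11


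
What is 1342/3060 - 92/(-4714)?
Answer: 1651927/3606210 ≈ 0.45808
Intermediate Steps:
1342/3060 - 92/(-4714) = 1342*(1/3060) - 92*(-1/4714) = 671/1530 + 46/2357 = 1651927/3606210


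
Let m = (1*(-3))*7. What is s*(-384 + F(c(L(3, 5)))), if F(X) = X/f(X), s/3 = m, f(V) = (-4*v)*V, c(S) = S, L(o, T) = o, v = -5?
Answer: 483777/20 ≈ 24189.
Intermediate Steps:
m = -21 (m = -3*7 = -21)
f(V) = 20*V (f(V) = (-4*(-5))*V = 20*V)
s = -63 (s = 3*(-21) = -63)
F(X) = 1/20 (F(X) = X/((20*X)) = X*(1/(20*X)) = 1/20)
s*(-384 + F(c(L(3, 5)))) = -63*(-384 + 1/20) = -63*(-7679/20) = 483777/20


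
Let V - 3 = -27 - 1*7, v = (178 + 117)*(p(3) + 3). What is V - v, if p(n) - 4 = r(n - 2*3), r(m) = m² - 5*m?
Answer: -9176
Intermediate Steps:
p(n) = 4 + (-11 + n)*(-6 + n) (p(n) = 4 + (n - 2*3)*(-5 + (n - 2*3)) = 4 + (n - 6)*(-5 + (n - 6)) = 4 + (-6 + n)*(-5 + (-6 + n)) = 4 + (-6 + n)*(-11 + n) = 4 + (-11 + n)*(-6 + n))
v = 9145 (v = (178 + 117)*((4 + (-11 + 3)*(-6 + 3)) + 3) = 295*((4 - 8*(-3)) + 3) = 295*((4 + 24) + 3) = 295*(28 + 3) = 295*31 = 9145)
V = -31 (V = 3 + (-27 - 1*7) = 3 + (-27 - 7) = 3 - 34 = -31)
V - v = -31 - 1*9145 = -31 - 9145 = -9176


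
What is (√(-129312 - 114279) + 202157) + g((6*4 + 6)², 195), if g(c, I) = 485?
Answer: 202642 + I*√243591 ≈ 2.0264e+5 + 493.55*I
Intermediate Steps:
(√(-129312 - 114279) + 202157) + g((6*4 + 6)², 195) = (√(-129312 - 114279) + 202157) + 485 = (√(-243591) + 202157) + 485 = (I*√243591 + 202157) + 485 = (202157 + I*√243591) + 485 = 202642 + I*√243591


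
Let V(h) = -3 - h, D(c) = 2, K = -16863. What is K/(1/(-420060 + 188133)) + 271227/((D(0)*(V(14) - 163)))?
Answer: 469318109711/120 ≈ 3.9110e+9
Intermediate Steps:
K/(1/(-420060 + 188133)) + 271227/((D(0)*(V(14) - 163))) = -16863/(1/(-420060 + 188133)) + 271227/((2*((-3 - 1*14) - 163))) = -16863/(1/(-231927)) + 271227/((2*((-3 - 14) - 163))) = -16863/(-1/231927) + 271227/((2*(-17 - 163))) = -16863*(-231927) + 271227/((2*(-180))) = 3910985001 + 271227/(-360) = 3910985001 + 271227*(-1/360) = 3910985001 - 90409/120 = 469318109711/120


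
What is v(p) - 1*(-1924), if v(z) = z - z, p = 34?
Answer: 1924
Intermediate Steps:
v(z) = 0
v(p) - 1*(-1924) = 0 - 1*(-1924) = 0 + 1924 = 1924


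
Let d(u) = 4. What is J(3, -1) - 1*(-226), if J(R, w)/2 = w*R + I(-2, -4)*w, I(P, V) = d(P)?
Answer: 212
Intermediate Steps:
I(P, V) = 4
J(R, w) = 8*w + 2*R*w (J(R, w) = 2*(w*R + 4*w) = 2*(R*w + 4*w) = 2*(4*w + R*w) = 8*w + 2*R*w)
J(3, -1) - 1*(-226) = 2*(-1)*(4 + 3) - 1*(-226) = 2*(-1)*7 + 226 = -14 + 226 = 212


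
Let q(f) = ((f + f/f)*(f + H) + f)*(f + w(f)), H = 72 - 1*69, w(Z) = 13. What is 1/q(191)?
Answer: 1/7637556 ≈ 1.3093e-7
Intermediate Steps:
H = 3 (H = 72 - 69 = 3)
q(f) = (13 + f)*(f + (1 + f)*(3 + f)) (q(f) = ((f + f/f)*(f + 3) + f)*(f + 13) = ((f + 1)*(3 + f) + f)*(13 + f) = ((1 + f)*(3 + f) + f)*(13 + f) = (f + (1 + f)*(3 + f))*(13 + f) = (13 + f)*(f + (1 + f)*(3 + f)))
1/q(191) = 1/(39 + 191³ + 18*191² + 68*191) = 1/(39 + 6967871 + 18*36481 + 12988) = 1/(39 + 6967871 + 656658 + 12988) = 1/7637556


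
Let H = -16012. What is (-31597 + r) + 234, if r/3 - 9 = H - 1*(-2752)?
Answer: -71116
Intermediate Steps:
r = -39753 (r = 27 + 3*(-16012 - 1*(-2752)) = 27 + 3*(-16012 + 2752) = 27 + 3*(-13260) = 27 - 39780 = -39753)
(-31597 + r) + 234 = (-31597 - 39753) + 234 = -71350 + 234 = -71116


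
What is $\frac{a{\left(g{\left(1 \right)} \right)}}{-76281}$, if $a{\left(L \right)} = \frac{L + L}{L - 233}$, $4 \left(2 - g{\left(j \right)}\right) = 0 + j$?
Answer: $\frac{14}{70559925} \approx 1.9841 \cdot 10^{-7}$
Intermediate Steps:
$g{\left(j \right)} = 2 - \frac{j}{4}$ ($g{\left(j \right)} = 2 - \frac{0 + j}{4} = 2 - \frac{j}{4}$)
$a{\left(L \right)} = \frac{2 L}{-233 + L}$
$\frac{a{\left(g{\left(1 \right)} \right)}}{-76281} = \frac{2 \left(2 - \frac{1}{4}\right) \frac{1}{-233 + \left(2 - \frac{1}{4}\right)}}{-76281} = \frac{2 \left(2 - \frac{1}{4}\right)}{-233 + \left(2 - \frac{1}{4}\right)} \left(- \frac{1}{76281}\right) = 2 \cdot \frac{7}{4} \frac{1}{-233 + \frac{7}{4}} \left(- \frac{1}{76281}\right) = 2 \cdot \frac{7}{4} \frac{1}{- \frac{925}{4}} \left(- \frac{1}{76281}\right) = 2 \cdot \frac{7}{4} \left(- \frac{4}{925}\right) \left(- \frac{1}{76281}\right) = \left(- \frac{14}{925}\right) \left(- \frac{1}{76281}\right) = \frac{14}{70559925}$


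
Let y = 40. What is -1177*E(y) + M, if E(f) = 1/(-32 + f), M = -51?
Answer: -1585/8 ≈ -198.13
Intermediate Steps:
-1177*E(y) + M = -1177/(-32 + 40) - 51 = -1177/8 - 51 = -1585/8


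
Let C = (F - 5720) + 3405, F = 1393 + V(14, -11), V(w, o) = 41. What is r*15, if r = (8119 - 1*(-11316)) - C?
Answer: 304740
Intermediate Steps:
F = 1434 (F = 1393 + 41 = 1434)
C = -881 (C = (1434 - 5720) + 3405 = -4286 + 3405 = -881)
r = 20316 (r = (8119 - 1*(-11316)) - 1*(-881) = (8119 + 11316) + 881 = 19435 + 881 = 20316)
r*15 = 20316*15 = 304740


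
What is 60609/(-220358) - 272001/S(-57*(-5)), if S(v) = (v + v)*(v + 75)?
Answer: -12062427193/7536243600 ≈ -1.6006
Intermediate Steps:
S(v) = 2*v*(75 + v) (S(v) = (2*v)*(75 + v) = 2*v*(75 + v))
60609/(-220358) - 272001/S(-57*(-5)) = 60609/(-220358) - 272001*1/(570*(75 - 57*(-5))) = 60609*(-1/220358) - 272001*1/(570*(75 + 285)) = -60609/220358 - 272001/(2*285*360) = -60609/220358 - 272001/205200 = -60609/220358 - 272001*1/205200 = -60609/220358 - 90667/68400 = -12062427193/7536243600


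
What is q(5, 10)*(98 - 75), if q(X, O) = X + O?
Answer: 345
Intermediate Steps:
q(X, O) = O + X
q(5, 10)*(98 - 75) = (10 + 5)*(98 - 75) = 15*23 = 345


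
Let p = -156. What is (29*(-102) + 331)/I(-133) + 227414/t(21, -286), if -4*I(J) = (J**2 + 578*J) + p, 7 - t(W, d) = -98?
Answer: 13493870834/6230805 ≈ 2165.7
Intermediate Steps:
t(W, d) = 105 (t(W, d) = 7 - 1*(-98) = 7 + 98 = 105)
I(J) = 39 - 289*J/2 - J**2/4 (I(J) = -((J**2 + 578*J) - 156)/4 = -(-156 + J**2 + 578*J)/4 = 39 - 289*J/2 - J**2/4)
(29*(-102) + 331)/I(-133) + 227414/t(21, -286) = (29*(-102) + 331)/(39 - 289/2*(-133) - 1/4*(-133)**2) + 227414/105 = (-2958 + 331)/(39 + 38437/2 - 1/4*17689) + 227414*(1/105) = -2627/(39 + 38437/2 - 17689/4) + 227414/105 = -2627/59341/4 + 227414/105 = -2627*4/59341 + 227414/105 = -10508/59341 + 227414/105 = 13493870834/6230805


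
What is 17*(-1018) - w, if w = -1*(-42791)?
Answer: -60097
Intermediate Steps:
w = 42791
17*(-1018) - w = 17*(-1018) - 1*42791 = -17306 - 42791 = -60097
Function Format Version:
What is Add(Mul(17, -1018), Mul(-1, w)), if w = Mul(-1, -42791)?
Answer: -60097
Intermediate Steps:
w = 42791
Add(Mul(17, -1018), Mul(-1, w)) = Add(Mul(17, -1018), Mul(-1, 42791)) = Add(-17306, -42791) = -60097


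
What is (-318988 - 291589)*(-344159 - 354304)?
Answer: 426465443151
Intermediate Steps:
(-318988 - 291589)*(-344159 - 354304) = -610577*(-698463) = 426465443151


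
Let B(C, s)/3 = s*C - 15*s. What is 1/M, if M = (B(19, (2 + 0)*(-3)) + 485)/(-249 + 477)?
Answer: 228/413 ≈ 0.55206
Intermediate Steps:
B(C, s) = -45*s + 3*C*s (B(C, s) = 3*(s*C - 15*s) = 3*(C*s - 15*s) = 3*(-15*s + C*s) = -45*s + 3*C*s)
M = 413/228 (M = (3*((2 + 0)*(-3))*(-15 + 19) + 485)/(-249 + 477) = (3*(2*(-3))*4 + 485)/228 = (3*(-6)*4 + 485)*(1/228) = (-72 + 485)*(1/228) = 413*(1/228) = 413/228 ≈ 1.8114)
1/M = 1/(413/228) = 228/413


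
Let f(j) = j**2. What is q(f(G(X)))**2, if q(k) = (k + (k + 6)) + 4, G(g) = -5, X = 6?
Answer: 3600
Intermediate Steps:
q(k) = 10 + 2*k (q(k) = (k + (6 + k)) + 4 = (6 + 2*k) + 4 = 10 + 2*k)
q(f(G(X)))**2 = (10 + 2*(-5)**2)**2 = (10 + 2*25)**2 = (10 + 50)**2 = 60**2 = 3600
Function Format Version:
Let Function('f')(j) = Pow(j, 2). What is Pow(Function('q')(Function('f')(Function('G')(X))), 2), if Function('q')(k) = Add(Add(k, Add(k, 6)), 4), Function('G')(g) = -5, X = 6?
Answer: 3600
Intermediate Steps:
Function('q')(k) = Add(10, Mul(2, k)) (Function('q')(k) = Add(Add(k, Add(6, k)), 4) = Add(Add(6, Mul(2, k)), 4) = Add(10, Mul(2, k)))
Pow(Function('q')(Function('f')(Function('G')(X))), 2) = Pow(Add(10, Mul(2, Pow(-5, 2))), 2) = Pow(Add(10, Mul(2, 25)), 2) = Pow(Add(10, 50), 2) = Pow(60, 2) = 3600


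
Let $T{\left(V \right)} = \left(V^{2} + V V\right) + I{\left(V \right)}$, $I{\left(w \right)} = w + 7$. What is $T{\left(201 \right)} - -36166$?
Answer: $117176$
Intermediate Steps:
$I{\left(w \right)} = 7 + w$
$T{\left(V \right)} = 7 + V + 2 V^{2}$ ($T{\left(V \right)} = \left(V^{2} + V V\right) + \left(7 + V\right) = \left(V^{2} + V^{2}\right) + \left(7 + V\right) = 2 V^{2} + \left(7 + V\right) = 7 + V + 2 V^{2}$)
$T{\left(201 \right)} - -36166 = \left(7 + 201 + 2 \cdot 201^{2}\right) - -36166 = \left(7 + 201 + 2 \cdot 40401\right) + 36166 = \left(7 + 201 + 80802\right) + 36166 = 81010 + 36166 = 117176$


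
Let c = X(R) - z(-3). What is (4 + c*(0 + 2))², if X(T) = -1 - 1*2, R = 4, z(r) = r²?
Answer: 400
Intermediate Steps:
X(T) = -3 (X(T) = -1 - 2 = -3)
c = -12 (c = -3 - 1*(-3)² = -3 - 1*9 = -3 - 9 = -12)
(4 + c*(0 + 2))² = (4 - 12*(0 + 2))² = (4 - 12*2)² = (4 - 24)² = (-20)² = 400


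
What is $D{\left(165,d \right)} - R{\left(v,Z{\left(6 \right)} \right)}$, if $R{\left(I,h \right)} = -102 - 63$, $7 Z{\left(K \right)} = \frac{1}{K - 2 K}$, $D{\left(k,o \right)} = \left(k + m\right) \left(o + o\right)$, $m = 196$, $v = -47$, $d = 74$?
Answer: $53593$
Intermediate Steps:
$D{\left(k,o \right)} = 2 o \left(196 + k\right)$ ($D{\left(k,o \right)} = \left(k + 196\right) \left(o + o\right) = \left(196 + k\right) 2 o = 2 o \left(196 + k\right)$)
$Z{\left(K \right)} = - \frac{1}{7 K}$ ($Z{\left(K \right)} = \frac{1}{7 \left(K - 2 K\right)} = \frac{1}{7 \left(- K\right)} = \frac{\left(-1\right) \frac{1}{K}}{7} = - \frac{1}{7 K}$)
$R{\left(I,h \right)} = -165$
$D{\left(165,d \right)} - R{\left(v,Z{\left(6 \right)} \right)} = 2 \cdot 74 \left(196 + 165\right) - -165 = 2 \cdot 74 \cdot 361 + 165 = 53428 + 165 = 53593$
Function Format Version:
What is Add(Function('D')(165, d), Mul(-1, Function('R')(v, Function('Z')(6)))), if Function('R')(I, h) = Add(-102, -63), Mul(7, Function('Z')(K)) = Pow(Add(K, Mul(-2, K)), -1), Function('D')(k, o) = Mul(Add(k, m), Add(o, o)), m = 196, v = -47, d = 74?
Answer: 53593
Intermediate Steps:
Function('D')(k, o) = Mul(2, o, Add(196, k)) (Function('D')(k, o) = Mul(Add(k, 196), Add(o, o)) = Mul(Add(196, k), Mul(2, o)) = Mul(2, o, Add(196, k)))
Function('Z')(K) = Mul(Rational(-1, 7), Pow(K, -1)) (Function('Z')(K) = Mul(Rational(1, 7), Pow(Add(K, Mul(-2, K)), -1)) = Mul(Rational(1, 7), Pow(Mul(-1, K), -1)) = Mul(Rational(1, 7), Mul(-1, Pow(K, -1))) = Mul(Rational(-1, 7), Pow(K, -1)))
Function('R')(I, h) = -165
Add(Function('D')(165, d), Mul(-1, Function('R')(v, Function('Z')(6)))) = Add(Mul(2, 74, Add(196, 165)), Mul(-1, -165)) = Add(Mul(2, 74, 361), 165) = Add(53428, 165) = 53593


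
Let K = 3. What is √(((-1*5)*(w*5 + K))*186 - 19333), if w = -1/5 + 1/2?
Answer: I*√23518 ≈ 153.36*I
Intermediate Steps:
w = 3/10 (w = -1*⅕ + 1*(½) = -⅕ + ½ = 3/10 ≈ 0.30000)
√(((-1*5)*(w*5 + K))*186 - 19333) = √(((-1*5)*((3/10)*5 + 3))*186 - 19333) = √(-5*(3/2 + 3)*186 - 19333) = √(-5*9/2*186 - 19333) = √(-45/2*186 - 19333) = √(-4185 - 19333) = √(-23518) = I*√23518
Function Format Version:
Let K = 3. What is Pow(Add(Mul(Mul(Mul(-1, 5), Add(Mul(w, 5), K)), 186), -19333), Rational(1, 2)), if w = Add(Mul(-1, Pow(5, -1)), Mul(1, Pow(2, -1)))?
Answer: Mul(I, Pow(23518, Rational(1, 2))) ≈ Mul(153.36, I)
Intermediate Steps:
w = Rational(3, 10) (w = Add(Mul(-1, Rational(1, 5)), Mul(1, Rational(1, 2))) = Add(Rational(-1, 5), Rational(1, 2)) = Rational(3, 10) ≈ 0.30000)
Pow(Add(Mul(Mul(Mul(-1, 5), Add(Mul(w, 5), K)), 186), -19333), Rational(1, 2)) = Pow(Add(Mul(Mul(Mul(-1, 5), Add(Mul(Rational(3, 10), 5), 3)), 186), -19333), Rational(1, 2)) = Pow(Add(Mul(Mul(-5, Add(Rational(3, 2), 3)), 186), -19333), Rational(1, 2)) = Pow(Add(Mul(Mul(-5, Rational(9, 2)), 186), -19333), Rational(1, 2)) = Pow(Add(Mul(Rational(-45, 2), 186), -19333), Rational(1, 2)) = Pow(Add(-4185, -19333), Rational(1, 2)) = Pow(-23518, Rational(1, 2)) = Mul(I, Pow(23518, Rational(1, 2)))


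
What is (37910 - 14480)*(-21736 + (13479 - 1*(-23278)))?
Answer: 351942030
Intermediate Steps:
(37910 - 14480)*(-21736 + (13479 - 1*(-23278))) = 23430*(-21736 + (13479 + 23278)) = 23430*(-21736 + 36757) = 23430*15021 = 351942030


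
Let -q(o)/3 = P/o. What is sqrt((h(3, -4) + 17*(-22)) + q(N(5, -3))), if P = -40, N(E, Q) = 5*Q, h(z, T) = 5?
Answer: I*sqrt(377) ≈ 19.417*I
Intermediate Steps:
q(o) = 120/o (q(o) = -(-120)/o = 120/o)
sqrt((h(3, -4) + 17*(-22)) + q(N(5, -3))) = sqrt((5 + 17*(-22)) + 120/((5*(-3)))) = sqrt((5 - 374) + 120/(-15)) = sqrt(-369 + 120*(-1/15)) = sqrt(-369 - 8) = sqrt(-377) = I*sqrt(377)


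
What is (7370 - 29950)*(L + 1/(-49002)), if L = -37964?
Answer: 21002921678410/24501 ≈ 8.5723e+8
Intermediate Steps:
(7370 - 29950)*(L + 1/(-49002)) = (7370 - 29950)*(-37964 + 1/(-49002)) = -22580*(-37964 - 1/49002) = -22580*(-1860311929/49002) = 21002921678410/24501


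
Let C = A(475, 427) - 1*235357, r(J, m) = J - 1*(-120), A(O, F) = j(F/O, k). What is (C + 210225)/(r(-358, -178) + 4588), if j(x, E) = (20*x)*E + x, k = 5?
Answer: -11894573/2066250 ≈ -5.7566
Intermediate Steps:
j(x, E) = x + 20*E*x (j(x, E) = 20*E*x + x = x + 20*E*x)
A(O, F) = 101*F/O (A(O, F) = (F/O)*(1 + 20*5) = (F/O)*(1 + 100) = (F/O)*101 = 101*F/O)
r(J, m) = 120 + J (r(J, m) = J + 120 = 120 + J)
C = -111751448/475 (C = 101*427/475 - 1*235357 = 101*427*(1/475) - 235357 = 43127/475 - 235357 = -111751448/475 ≈ -2.3527e+5)
(C + 210225)/(r(-358, -178) + 4588) = (-111751448/475 + 210225)/((120 - 358) + 4588) = -11894573/(475*(-238 + 4588)) = -11894573/475/4350 = -11894573/475*1/4350 = -11894573/2066250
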